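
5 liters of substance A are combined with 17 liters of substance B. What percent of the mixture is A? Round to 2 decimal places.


Volume of A = 5 L
Volume of B = 17 L
Total volume = 5 + 17 = 22 L
Percentage of A = (5/22) * 100
= 22.73%

22.73


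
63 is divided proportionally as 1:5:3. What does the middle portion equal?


Ratio = 1:5:3
Total parts = 1 + 5 + 3 = 9
Value per part = 63 / 9 = 7
First share = 1 * 7 = 7
Middle share = 5 * 7 = 35
Third share = 3 * 7 = 21

35


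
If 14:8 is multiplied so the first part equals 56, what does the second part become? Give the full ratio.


Original ratio: 14:8
First term target: 56
Scale factor = 56 / 14 = 4
Multiply second term: 8 * 4 = 32
Equivalent ratio = 56:32

56:32


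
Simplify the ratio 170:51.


Find GCD(170, 51)
GCD = 17
Divide both by 17: 170/17 = 10, 51/17 = 3
Simplified ratio = 10:3

10:3


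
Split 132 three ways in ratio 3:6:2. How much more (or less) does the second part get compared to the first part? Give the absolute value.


Total parts = 3 + 6 + 2 = 11
Value per part = 132 / 11 = 12
Shares: 3*12=36, 6*12=72, 2*12=24
Second share = 72, first share = 36
Difference = |72 - 36| = 36

36


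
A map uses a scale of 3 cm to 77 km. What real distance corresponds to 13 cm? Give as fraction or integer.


Map scale: 3 cm = 77 km
Measured distance on map = 13 cm
Set up proportion: 13 * 77 / 3
= 1001 / 3
= 1001/3 km

1001/3


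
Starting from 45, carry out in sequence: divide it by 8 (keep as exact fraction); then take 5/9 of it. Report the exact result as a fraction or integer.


Start with 45.
Step 1: Divide by 8: 45 / 8 = 45/8
Step 2: Take 5/9: 45/8 * 5/9 = 25/8
Final result = 25/8

25/8


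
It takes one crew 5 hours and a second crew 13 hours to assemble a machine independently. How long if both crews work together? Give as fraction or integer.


Rate of A = 1/5 job per hour
Rate of B = 1/13 job per hour
Combined rate = 1/5 + 1/13
Find common denominator: (13 + 5)/(5*13) = 18/65
Combined rate = 18/65 job per hour
Time together = 1 / (18/65) = 65/18 hours

65/18


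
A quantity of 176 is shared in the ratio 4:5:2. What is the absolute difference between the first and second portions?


Total parts = 4 + 5 + 2 = 11
Value per part = 176 / 11 = 16
Shares: 4*16=64, 5*16=80, 2*16=32
First share = 64, second share = 80
Difference = |64 - 80| = 16

16


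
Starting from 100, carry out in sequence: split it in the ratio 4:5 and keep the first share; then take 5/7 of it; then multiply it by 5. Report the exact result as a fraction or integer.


Start with 100.
Step 1: Split 4:5, first share = 100 * 4/9 = 400/9
Step 2: Take 5/7: 400/9 * 5/7 = 2000/63
Step 3: Multiply by 5: 2000/63 * 5 = 10000/63
Final result = 10000/63

10000/63


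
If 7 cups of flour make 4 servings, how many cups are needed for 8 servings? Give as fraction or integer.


Original: 7 cups for 4 servings
Target servings = 8
Scaling factor = 8/4
New amount = 7 * 8/4
= 56/4
= 14 cups

14


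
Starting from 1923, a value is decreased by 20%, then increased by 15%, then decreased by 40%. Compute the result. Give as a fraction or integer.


Start: 1923
Step 1: decrease by 20% => multiply by 80/100
  1923 * 80/100 = 7692/5
Step 2: increase by 15% => multiply by 115/100
  7692/5 * 115/100 = 44229/25
Step 3: decrease by 40% => multiply by 60/100
  44229/25 * 60/100 = 132687/125
Final value = 132687/125

132687/125


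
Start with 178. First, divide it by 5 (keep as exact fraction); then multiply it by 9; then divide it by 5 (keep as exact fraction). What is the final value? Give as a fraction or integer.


Start with 178.
Step 1: Divide by 5: 178 / 5 = 178/5
Step 2: Multiply by 9: 178/5 * 9 = 1602/5
Step 3: Divide by 5: 1602/5 / 5 = 1602/25
Final result = 1602/25

1602/25


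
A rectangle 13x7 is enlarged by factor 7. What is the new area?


Original dimensions: 13 x 7
Enlargement factor = 7
New width = 13 * 7 = 91
New height = 7 * 7 = 49
New area = 91 * 49 = 4459

4459


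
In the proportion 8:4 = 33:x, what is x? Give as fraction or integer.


Setting up: 8/4 = 33/x
Cross multiply: 8 * x = 4 * 33
8x = 132
x = 132/8
x = 33/2

33/2


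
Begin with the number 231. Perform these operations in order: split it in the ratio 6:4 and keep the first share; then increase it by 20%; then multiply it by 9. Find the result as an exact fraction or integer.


Start with 231.
Step 1: Split 6:4, first share = 231 * 6/10 = 693/5
Step 2: Increase by 20%: 693/5 * 120/100 = 4158/25
Step 3: Multiply by 9: 4158/25 * 9 = 37422/25
Final result = 37422/25

37422/25


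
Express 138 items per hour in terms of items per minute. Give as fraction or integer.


Converting from per hour to per minute
Rate = 138 items per hour
Divide by 60: 138/60
= 23/10 items per minute

23/10


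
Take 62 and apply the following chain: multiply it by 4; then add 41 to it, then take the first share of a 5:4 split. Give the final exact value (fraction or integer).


Start with 62.
Step 1: Multiply by 4: 62 * 4 = 248
Step 2: Add 41: 248+41=289; split 5:4 first = 289*5/9 = 1445/9
Final result = 1445/9

1445/9


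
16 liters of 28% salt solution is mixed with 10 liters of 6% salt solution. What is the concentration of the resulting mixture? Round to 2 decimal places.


Solute in mixture 1 = 28% of 16 L = 16*28/100 = 112/25 L
Solute in mixture 2 = 6% of 10 L = 10*6/100 = 3/5 L
Total solute = 112/25 + 3/5 = 127/25 L
Total volume = 16 + 10 = 26 L
Final concentration = 127/25/26 * 100 = 19.54%

19.54


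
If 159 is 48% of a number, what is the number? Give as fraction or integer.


Given: 159 is 48% of the whole
Set up: 159 = 48/100 * whole
whole = 159 * 100 / 48
whole = 15900 / 48
whole = 1325/4

1325/4


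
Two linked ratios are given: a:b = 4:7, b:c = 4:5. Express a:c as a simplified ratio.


Given a:b = 4:7 and b:c = 4:5
Make b consistent. Multiply first ratio by 4: a:b = 16:28
Multiply second ratio by 7: b:c = 28:35
Now b = 28 in both, so a:b:c = 16:28:35
Therefore a:c = 16:35
Simplify by GCD: a:c = 16:35

16:35


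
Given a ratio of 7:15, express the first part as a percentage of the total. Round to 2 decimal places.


Total parts = 7 + 15 = 22
First part fraction = 7/22
Percentage = (7/22) * 100
= 0.318182 * 100
= 31.82%

31.82


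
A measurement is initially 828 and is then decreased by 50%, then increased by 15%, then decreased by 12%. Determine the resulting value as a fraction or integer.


Start: 828
Step 1: decrease by 50% => multiply by 50/100
  828 * 50/100 = 414
Step 2: increase by 15% => multiply by 115/100
  414 * 115/100 = 4761/10
Step 3: decrease by 12% => multiply by 88/100
  4761/10 * 88/100 = 52371/125
Final value = 52371/125

52371/125


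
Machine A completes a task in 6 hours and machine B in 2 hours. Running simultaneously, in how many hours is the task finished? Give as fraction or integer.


Rate of A = 1/6 job per hour
Rate of B = 1/2 job per hour
Combined rate = 1/6 + 1/2
Find common denominator: (2 + 6)/(6*2) = 8/12
Combined rate = 2/3 job per hour
Time together = 1 / (2/3) = 3/2 hours

3/2


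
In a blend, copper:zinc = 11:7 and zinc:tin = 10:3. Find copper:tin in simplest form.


Given a:b = 11:7 and b:c = 10:3
Make b consistent. Multiply first ratio by 10: a:b = 110:70
Multiply second ratio by 7: b:c = 70:21
Now b = 70 in both, so a:b:c = 110:70:21
Therefore a:c = 110:21
Simplify by GCD: a:c = 110:21

110:21


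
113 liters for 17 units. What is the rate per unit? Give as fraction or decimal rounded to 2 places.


Total liters = 113
Number of units = 17
Unit rate = 113 / 17
= 6.65 liters per unit

6.65


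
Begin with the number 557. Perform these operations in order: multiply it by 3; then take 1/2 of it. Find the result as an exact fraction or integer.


Start with 557.
Step 1: Multiply by 3: 557 * 3 = 1671
Step 2: Take 1/2: 1671 * 1/2 = 1671/2
Final result = 1671/2

1671/2


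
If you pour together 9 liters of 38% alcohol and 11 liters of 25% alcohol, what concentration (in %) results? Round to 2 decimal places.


Solute in mixture 1 = 38% of 9 L = 9*38/100 = 171/50 L
Solute in mixture 2 = 25% of 11 L = 11*25/100 = 11/4 L
Total solute = 171/50 + 11/4 = 617/100 L
Total volume = 9 + 11 = 20 L
Final concentration = 617/100/20 * 100 = 30.85%

30.85


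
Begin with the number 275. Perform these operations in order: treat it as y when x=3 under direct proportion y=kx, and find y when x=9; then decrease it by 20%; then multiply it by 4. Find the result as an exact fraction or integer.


Start with 275.
Step 1: Direct prop: k = (275)/3; new y = k*9 = 275*9/3 = 825
Step 2: Decrease by 20%: 825 * 80/100 = 660
Step 3: Multiply by 4: 660 * 4 = 2640
Final result = 2640

2640


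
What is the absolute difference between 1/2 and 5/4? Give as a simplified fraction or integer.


Simplify: 1/2 = 1/2 and 5/4 = 5/4
Find common denominator: LCD = 4
Convert: 2/4 and 5/4
Difference = |2 - 5|/4 = 3/4
Simplified = 3/4

3/4


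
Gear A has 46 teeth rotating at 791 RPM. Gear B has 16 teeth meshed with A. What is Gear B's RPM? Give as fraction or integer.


Gear ratio: teeth_A * RPM_A = teeth_B * RPM_B
46 * 791 = 16 * RPM_B
36386 = 16 * RPM_B
RPM_B = 36386 / 16
RPM_B = 18193/8

18193/8


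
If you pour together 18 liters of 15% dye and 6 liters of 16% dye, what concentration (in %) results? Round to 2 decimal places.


Solute in mixture 1 = 15% of 18 L = 18*15/100 = 27/10 L
Solute in mixture 2 = 16% of 6 L = 6*16/100 = 24/25 L
Total solute = 27/10 + 24/25 = 183/50 L
Total volume = 18 + 6 = 24 L
Final concentration = 183/50/24 * 100 = 15.25%

15.25


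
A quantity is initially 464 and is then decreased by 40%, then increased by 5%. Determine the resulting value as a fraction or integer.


Start: 464
Step 1: decrease by 40% => multiply by 60/100
  464 * 60/100 = 1392/5
Step 2: increase by 5% => multiply by 105/100
  1392/5 * 105/100 = 7308/25
Final value = 7308/25

7308/25


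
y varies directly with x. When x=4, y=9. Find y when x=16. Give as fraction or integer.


Direct proportion: y = kx
Find k: k = 9/4 = 9/4
Compute y at x=16: y = 9/4 * 16
y = 36

36


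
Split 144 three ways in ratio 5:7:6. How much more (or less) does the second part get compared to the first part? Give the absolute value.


Total parts = 5 + 7 + 6 = 18
Value per part = 144 / 18 = 8
Shares: 5*8=40, 7*8=56, 6*8=48
Second share = 56, first share = 40
Difference = |56 - 40| = 16

16


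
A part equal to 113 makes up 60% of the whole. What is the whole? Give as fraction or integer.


Given: 113 is 60% of the whole
Set up: 113 = 60/100 * whole
whole = 113 * 100 / 60
whole = 11300 / 60
whole = 565/3

565/3


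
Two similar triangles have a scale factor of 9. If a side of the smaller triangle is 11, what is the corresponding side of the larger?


Similar triangles have proportional sides
Scale factor = 9
Smaller side = 11
Corresponding larger side = 11 * 9
= 99

99


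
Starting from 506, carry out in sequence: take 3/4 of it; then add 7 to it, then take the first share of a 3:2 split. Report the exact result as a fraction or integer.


Start with 506.
Step 1: Take 3/4: 506 * 3/4 = 759/2
Step 2: Add 7: 759/2+7=773/2; split 3:2 first = 773/2*3/5 = 2319/10
Final result = 2319/10

2319/10


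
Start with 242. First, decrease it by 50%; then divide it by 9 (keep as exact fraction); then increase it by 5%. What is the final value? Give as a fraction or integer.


Start with 242.
Step 1: Decrease by 50%: 242 * 50/100 = 121
Step 2: Divide by 9: 121 / 9 = 121/9
Step 3: Increase by 5%: 121/9 * 105/100 = 847/60
Final result = 847/60

847/60


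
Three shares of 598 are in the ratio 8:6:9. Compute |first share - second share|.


Total parts = 8 + 6 + 9 = 23
Value per part = 598 / 23 = 26
Shares: 8*26=208, 6*26=156, 9*26=234
First share = 208, second share = 156
Difference = |208 - 156| = 52

52


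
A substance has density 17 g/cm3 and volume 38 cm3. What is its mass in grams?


Using mass = density * volume
Density = 17 g/cm3
Volume = 38 cm3
Mass = 17 * 38
= 646 g

646


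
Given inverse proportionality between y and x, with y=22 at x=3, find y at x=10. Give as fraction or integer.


Inverse proportion: y = k/x
Find k: k = 3 * 22 = 66
Compute y at x=10: y = 66/10
y = 33/5

33/5


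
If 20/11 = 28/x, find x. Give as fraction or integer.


Setting up: 20/11 = 28/x
Cross multiply: 20 * x = 11 * 28
20x = 308
x = 308/20
x = 77/5

77/5


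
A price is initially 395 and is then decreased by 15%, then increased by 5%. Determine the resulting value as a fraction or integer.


Start: 395
Step 1: decrease by 15% => multiply by 85/100
  395 * 85/100 = 1343/4
Step 2: increase by 5% => multiply by 105/100
  1343/4 * 105/100 = 28203/80
Final value = 28203/80

28203/80


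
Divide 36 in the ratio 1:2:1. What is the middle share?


Ratio = 1:2:1
Total parts = 1 + 2 + 1 = 4
Value per part = 36 / 4 = 9
First share = 1 * 9 = 9
Middle share = 2 * 9 = 18
Third share = 1 * 9 = 9

18


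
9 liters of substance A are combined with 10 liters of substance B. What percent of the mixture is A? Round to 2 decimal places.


Volume of A = 9 L
Volume of B = 10 L
Total volume = 9 + 10 = 19 L
Percentage of A = (9/19) * 100
= 47.37%

47.37


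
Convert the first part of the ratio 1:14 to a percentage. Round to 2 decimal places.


Total parts = 1 + 14 = 15
First part fraction = 1/15
Percentage = (1/15) * 100
= 0.066667 * 100
= 6.67%

6.67


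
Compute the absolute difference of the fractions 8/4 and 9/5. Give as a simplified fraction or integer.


Simplify: 8/4 = 2 and 9/5 = 9/5
Find common denominator: LCD = 5
Convert: 10/5 and 9/5
Difference = |10 - 9|/5 = 1/5
Simplified = 1/5

1/5


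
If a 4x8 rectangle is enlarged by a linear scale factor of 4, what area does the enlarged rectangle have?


Original dimensions: 4 x 8
Enlargement factor = 4
New width = 4 * 4 = 16
New height = 8 * 4 = 32
New area = 16 * 32 = 512

512


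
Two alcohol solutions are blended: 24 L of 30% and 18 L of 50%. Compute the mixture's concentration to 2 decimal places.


Solute in mixture 1 = 30% of 24 L = 24*30/100 = 36/5 L
Solute in mixture 2 = 50% of 18 L = 18*50/100 = 9 L
Total solute = 36/5 + 9 = 81/5 L
Total volume = 24 + 18 = 42 L
Final concentration = 81/5/42 * 100 = 38.57%

38.57


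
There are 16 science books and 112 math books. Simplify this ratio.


Find GCD(16, 112)
GCD = 16
Divide both by 16: 16/16 = 1, 112/16 = 7
Simplified ratio = 1:7

1:7


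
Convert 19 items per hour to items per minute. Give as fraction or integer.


Converting from per hour to per minute
Rate = 19 items per hour
Divide by 60: 19/60
= 19/60 items per minute

19/60


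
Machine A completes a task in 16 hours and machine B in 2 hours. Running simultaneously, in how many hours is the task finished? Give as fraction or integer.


Rate of A = 1/16 job per hour
Rate of B = 1/2 job per hour
Combined rate = 1/16 + 1/2
Find common denominator: (2 + 16)/(16*2) = 18/32
Combined rate = 9/16 job per hour
Time together = 1 / (9/16) = 16/9 hours

16/9


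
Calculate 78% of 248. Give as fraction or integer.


Compute 78% of 248
Convert percentage: 78% = 78/100
Multiply: 248 * 78/100
= 19344/100
= 4836/25

4836/25


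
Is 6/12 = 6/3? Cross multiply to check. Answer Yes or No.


Cross multiply to check 6/12 = 6/3
Left cross product: 6 * 3 = 18
Right cross product: 12 * 6 = 72
18 != 72
Not equal, so proportions differ => No

No


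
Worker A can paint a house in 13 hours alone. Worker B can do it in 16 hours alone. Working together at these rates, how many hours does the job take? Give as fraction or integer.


Rate of A = 1/13 job per hour
Rate of B = 1/16 job per hour
Combined rate = 1/13 + 1/16
Find common denominator: (16 + 13)/(13*16) = 29/208
Combined rate = 29/208 job per hour
Time together = 1 / (29/208) = 208/29 hours

208/29


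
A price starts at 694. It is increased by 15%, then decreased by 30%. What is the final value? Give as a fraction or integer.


Start: 694
Step 1: increase by 15% => multiply by 115/100
  694 * 115/100 = 7981/10
Step 2: decrease by 30% => multiply by 70/100
  7981/10 * 70/100 = 55867/100
Final value = 55867/100

55867/100


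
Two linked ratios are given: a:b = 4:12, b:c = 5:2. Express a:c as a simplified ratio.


Given a:b = 4:12 and b:c = 5:2
Make b consistent. Multiply first ratio by 5: a:b = 20:60
Multiply second ratio by 12: b:c = 60:24
Now b = 60 in both, so a:b:c = 20:60:24
Therefore a:c = 20:24
Simplify by GCD: a:c = 5:6

5:6


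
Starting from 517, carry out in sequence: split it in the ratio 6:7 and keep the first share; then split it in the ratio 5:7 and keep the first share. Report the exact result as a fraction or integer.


Start with 517.
Step 1: Split 6:7, first share = 517 * 6/13 = 3102/13
Step 2: Split 5:7, first share = 3102/13 * 5/12 = 2585/26
Final result = 2585/26

2585/26


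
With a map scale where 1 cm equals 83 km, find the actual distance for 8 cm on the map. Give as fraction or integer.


Map scale: 1 cm = 83 km
Measured distance on map = 8 cm
Set up proportion: 8 * 83 / 1
= 664 / 1
= 664 km

664


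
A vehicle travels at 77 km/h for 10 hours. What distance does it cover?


Using distance = speed * time
Speed = 77 km/h
Time = 10 hours
Distance = 77 * 10
= 770 km

770


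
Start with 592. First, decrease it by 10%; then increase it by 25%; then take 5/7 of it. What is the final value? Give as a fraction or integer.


Start with 592.
Step 1: Decrease by 10%: 592 * 90/100 = 2664/5
Step 2: Increase by 25%: 2664/5 * 125/100 = 666
Step 3: Take 5/7: 666 * 5/7 = 3330/7
Final result = 3330/7

3330/7


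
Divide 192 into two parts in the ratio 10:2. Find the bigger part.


Total parts = 10 + 2 = 12
Value per part = 192 / 12 = 16
First share = 10 * 16 = 160
Second share = 2 * 16 = 32
Larger share = 160

160


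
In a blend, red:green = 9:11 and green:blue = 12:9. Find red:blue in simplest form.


Given a:b = 9:11 and b:c = 12:9
Make b consistent. Multiply first ratio by 12: a:b = 108:132
Multiply second ratio by 11: b:c = 132:99
Now b = 132 in both, so a:b:c = 108:132:99
Therefore a:c = 108:99
Simplify by GCD: a:c = 12:11

12:11


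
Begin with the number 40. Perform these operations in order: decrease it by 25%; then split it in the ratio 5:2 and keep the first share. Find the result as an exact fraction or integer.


Start with 40.
Step 1: Decrease by 25%: 40 * 75/100 = 30
Step 2: Split 5:2, first share = 30 * 5/7 = 150/7
Final result = 150/7

150/7


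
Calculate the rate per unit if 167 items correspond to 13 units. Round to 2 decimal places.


Total items = 167
Number of units = 13
Unit rate = 167 / 13
= 12.85 items per unit

12.85


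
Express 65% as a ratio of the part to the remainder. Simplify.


Part = 65%, Remainder = 35%
Ratio = 65:35
GCD(65, 35) = 5
Simplify: 13:7 = 13:7

13:7


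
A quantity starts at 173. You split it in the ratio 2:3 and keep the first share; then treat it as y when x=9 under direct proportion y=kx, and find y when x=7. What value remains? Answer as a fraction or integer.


Start with 173.
Step 1: Split 2:3, first share = 173 * 2/5 = 346/5
Step 2: Direct prop: k = (346/5)/9; new y = k*7 = 346/5*7/9 = 2422/45
Final result = 2422/45

2422/45


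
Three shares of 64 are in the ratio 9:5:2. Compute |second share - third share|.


Total parts = 9 + 5 + 2 = 16
Value per part = 64 / 16 = 4
Shares: 9*4=36, 5*4=20, 2*4=8
Second share = 20, third share = 8
Difference = |20 - 8| = 12

12


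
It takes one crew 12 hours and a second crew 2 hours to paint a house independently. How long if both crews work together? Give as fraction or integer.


Rate of A = 1/12 job per hour
Rate of B = 1/2 job per hour
Combined rate = 1/12 + 1/2
Find common denominator: (2 + 12)/(12*2) = 14/24
Combined rate = 7/12 job per hour
Time together = 1 / (7/12) = 12/7 hours

12/7


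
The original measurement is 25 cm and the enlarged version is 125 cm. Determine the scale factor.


Original length = 25 cm
Scaled length = 125 cm
Scale factor = 125 / 25
= 5

5


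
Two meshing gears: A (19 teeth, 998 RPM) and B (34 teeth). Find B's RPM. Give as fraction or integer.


Gear ratio: teeth_A * RPM_A = teeth_B * RPM_B
19 * 998 = 34 * RPM_B
18962 = 34 * RPM_B
RPM_B = 18962 / 34
RPM_B = 9481/17

9481/17


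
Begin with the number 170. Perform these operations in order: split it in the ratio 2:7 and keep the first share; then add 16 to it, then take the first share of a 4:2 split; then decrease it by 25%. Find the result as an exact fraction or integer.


Start with 170.
Step 1: Split 2:7, first share = 170 * 2/9 = 340/9
Step 2: Add 16: 340/9+16=484/9; split 4:2 first = 484/9*4/6 = 968/27
Step 3: Decrease by 25%: 968/27 * 75/100 = 242/9
Final result = 242/9

242/9


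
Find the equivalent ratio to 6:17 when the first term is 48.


Original ratio: 6:17
First term target: 48
Scale factor = 48 / 6 = 8
Multiply second term: 17 * 8 = 136
Equivalent ratio = 48:136

48:136


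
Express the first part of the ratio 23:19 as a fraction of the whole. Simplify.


Total parts = 23 + 19 = 42
First part fraction = 23/42
Simplify: 23/42 = 23/42

23/42


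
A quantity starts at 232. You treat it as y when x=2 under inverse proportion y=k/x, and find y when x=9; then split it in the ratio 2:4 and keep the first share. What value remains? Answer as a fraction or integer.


Start with 232.
Step 1: Inverse prop: k = (232)*2; new y = k/9 = 232*2/9 = 464/9
Step 2: Split 2:4, first share = 464/9 * 2/6 = 464/27
Final result = 464/27

464/27


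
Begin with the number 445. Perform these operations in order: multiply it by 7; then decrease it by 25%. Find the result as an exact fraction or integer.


Start with 445.
Step 1: Multiply by 7: 445 * 7 = 3115
Step 2: Decrease by 25%: 3115 * 75/100 = 9345/4
Final result = 9345/4

9345/4


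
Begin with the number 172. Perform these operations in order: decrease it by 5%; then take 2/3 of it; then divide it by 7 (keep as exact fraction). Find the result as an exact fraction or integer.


Start with 172.
Step 1: Decrease by 5%: 172 * 95/100 = 817/5
Step 2: Take 2/3: 817/5 * 2/3 = 1634/15
Step 3: Divide by 7: 1634/15 / 7 = 1634/105
Final result = 1634/105

1634/105


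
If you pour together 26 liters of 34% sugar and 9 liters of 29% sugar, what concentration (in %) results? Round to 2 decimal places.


Solute in mixture 1 = 34% of 26 L = 26*34/100 = 221/25 L
Solute in mixture 2 = 29% of 9 L = 9*29/100 = 261/100 L
Total solute = 221/25 + 261/100 = 229/20 L
Total volume = 26 + 9 = 35 L
Final concentration = 229/20/35 * 100 = 32.71%

32.71


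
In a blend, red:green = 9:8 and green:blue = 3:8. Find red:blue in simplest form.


Given a:b = 9:8 and b:c = 3:8
Make b consistent. Multiply first ratio by 3: a:b = 27:24
Multiply second ratio by 8: b:c = 24:64
Now b = 24 in both, so a:b:c = 27:24:64
Therefore a:c = 27:64
Simplify by GCD: a:c = 27:64

27:64


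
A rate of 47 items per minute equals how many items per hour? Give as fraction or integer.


Converting from per minute to per hour
Rate = 47 items per minute
Multiply by 60: 47 * 60
= 2820 items per hour

2820


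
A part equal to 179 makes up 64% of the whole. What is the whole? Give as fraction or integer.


Given: 179 is 64% of the whole
Set up: 179 = 64/100 * whole
whole = 179 * 100 / 64
whole = 17900 / 64
whole = 4475/16

4475/16


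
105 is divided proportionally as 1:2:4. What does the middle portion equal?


Ratio = 1:2:4
Total parts = 1 + 2 + 4 = 7
Value per part = 105 / 7 = 15
First share = 1 * 15 = 15
Middle share = 2 * 15 = 30
Third share = 4 * 15 = 60

30


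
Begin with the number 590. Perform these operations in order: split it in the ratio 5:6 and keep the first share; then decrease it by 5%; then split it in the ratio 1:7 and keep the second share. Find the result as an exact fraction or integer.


Start with 590.
Step 1: Split 5:6, first share = 590 * 5/11 = 2950/11
Step 2: Decrease by 5%: 2950/11 * 95/100 = 5605/22
Step 3: Split 1:7, second share = 5605/22 * 7/8 = 39235/176
Final result = 39235/176

39235/176


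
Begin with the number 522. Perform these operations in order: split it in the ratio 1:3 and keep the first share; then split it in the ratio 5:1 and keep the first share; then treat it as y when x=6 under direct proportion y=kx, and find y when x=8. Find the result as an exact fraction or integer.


Start with 522.
Step 1: Split 1:3, first share = 522 * 1/4 = 261/2
Step 2: Split 5:1, first share = 261/2 * 5/6 = 435/4
Step 3: Direct prop: k = (435/4)/6; new y = k*8 = 435/4*8/6 = 145
Final result = 145

145


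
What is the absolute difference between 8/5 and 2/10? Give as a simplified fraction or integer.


Simplify: 8/5 = 8/5 and 2/10 = 1/5
Find common denominator: LCD = 5
Convert: 8/5 and 1/5
Difference = |8 - 1|/5 = 7/5
Simplified = 7/5

7/5


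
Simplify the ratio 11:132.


Find GCD(11, 132)
GCD = 11
Divide both by 11: 11/11 = 1, 132/11 = 12
Simplified ratio = 1:12

1:12


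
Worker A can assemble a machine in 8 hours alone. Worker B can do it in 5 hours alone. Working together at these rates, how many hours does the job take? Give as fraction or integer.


Rate of A = 1/8 job per hour
Rate of B = 1/5 job per hour
Combined rate = 1/8 + 1/5
Find common denominator: (5 + 8)/(8*5) = 13/40
Combined rate = 13/40 job per hour
Time together = 1 / (13/40) = 40/13 hours

40/13


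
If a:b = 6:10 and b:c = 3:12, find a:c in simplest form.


Given a:b = 6:10 and b:c = 3:12
Make b consistent. Multiply first ratio by 3: a:b = 18:30
Multiply second ratio by 10: b:c = 30:120
Now b = 30 in both, so a:b:c = 18:30:120
Therefore a:c = 18:120
Simplify by GCD: a:c = 3:20

3:20


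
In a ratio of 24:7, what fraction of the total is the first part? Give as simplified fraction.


Total parts = 24 + 7 = 31
First part fraction = 24/31
Simplify: 24/31 = 24/31

24/31


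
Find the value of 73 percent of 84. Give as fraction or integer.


Compute 73% of 84
Convert percentage: 73% = 73/100
Multiply: 84 * 73/100
= 6132/100
= 1533/25

1533/25


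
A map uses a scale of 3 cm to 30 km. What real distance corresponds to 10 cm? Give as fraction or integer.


Map scale: 3 cm = 30 km
Measured distance on map = 10 cm
Set up proportion: 10 * 30 / 3
= 300 / 3
= 100 km

100


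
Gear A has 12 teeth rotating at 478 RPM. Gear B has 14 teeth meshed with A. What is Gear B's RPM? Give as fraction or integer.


Gear ratio: teeth_A * RPM_A = teeth_B * RPM_B
12 * 478 = 14 * RPM_B
5736 = 14 * RPM_B
RPM_B = 5736 / 14
RPM_B = 2868/7

2868/7


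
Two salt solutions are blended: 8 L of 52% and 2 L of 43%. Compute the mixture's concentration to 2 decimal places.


Solute in mixture 1 = 52% of 8 L = 8*52/100 = 104/25 L
Solute in mixture 2 = 43% of 2 L = 2*43/100 = 43/50 L
Total solute = 104/25 + 43/50 = 251/50 L
Total volume = 8 + 2 = 10 L
Final concentration = 251/50/10 * 100 = 50.20%

50.20


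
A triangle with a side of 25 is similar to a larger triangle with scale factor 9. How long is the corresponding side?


Similar triangles have proportional sides
Scale factor = 9
Smaller side = 25
Corresponding larger side = 25 * 9
= 225

225


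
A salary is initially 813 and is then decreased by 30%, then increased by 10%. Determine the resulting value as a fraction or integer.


Start: 813
Step 1: decrease by 30% => multiply by 70/100
  813 * 70/100 = 5691/10
Step 2: increase by 10% => multiply by 110/100
  5691/10 * 110/100 = 62601/100
Final value = 62601/100

62601/100


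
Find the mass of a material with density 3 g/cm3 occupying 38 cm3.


Using mass = density * volume
Density = 3 g/cm3
Volume = 38 cm3
Mass = 3 * 38
= 114 g

114


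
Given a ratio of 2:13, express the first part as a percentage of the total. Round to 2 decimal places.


Total parts = 2 + 13 = 15
First part fraction = 2/15
Percentage = (2/15) * 100
= 0.133333 * 100
= 13.33%

13.33


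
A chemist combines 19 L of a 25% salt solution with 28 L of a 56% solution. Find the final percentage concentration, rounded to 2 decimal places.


Solute in mixture 1 = 25% of 19 L = 19*25/100 = 19/4 L
Solute in mixture 2 = 56% of 28 L = 28*56/100 = 392/25 L
Total solute = 19/4 + 392/25 = 2043/100 L
Total volume = 19 + 28 = 47 L
Final concentration = 2043/100/47 * 100 = 43.47%

43.47


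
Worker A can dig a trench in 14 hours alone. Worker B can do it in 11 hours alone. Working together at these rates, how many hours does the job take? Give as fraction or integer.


Rate of A = 1/14 job per hour
Rate of B = 1/11 job per hour
Combined rate = 1/14 + 1/11
Find common denominator: (11 + 14)/(14*11) = 25/154
Combined rate = 25/154 job per hour
Time together = 1 / (25/154) = 154/25 hours

154/25


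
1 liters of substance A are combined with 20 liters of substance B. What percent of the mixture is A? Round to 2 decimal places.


Volume of A = 1 L
Volume of B = 20 L
Total volume = 1 + 20 = 21 L
Percentage of A = (1/21) * 100
= 4.76%

4.76


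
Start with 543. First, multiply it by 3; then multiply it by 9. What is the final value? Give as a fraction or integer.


Start with 543.
Step 1: Multiply by 3: 543 * 3 = 1629
Step 2: Multiply by 9: 1629 * 9 = 14661
Final result = 14661

14661


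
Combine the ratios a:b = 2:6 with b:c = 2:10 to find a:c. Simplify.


Given a:b = 2:6 and b:c = 2:10
Make b consistent. Multiply first ratio by 2: a:b = 4:12
Multiply second ratio by 6: b:c = 12:60
Now b = 12 in both, so a:b:c = 4:12:60
Therefore a:c = 4:60
Simplify by GCD: a:c = 1:15

1:15


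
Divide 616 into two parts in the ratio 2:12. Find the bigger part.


Total parts = 2 + 12 = 14
Value per part = 616 / 14 = 44
First share = 2 * 44 = 88
Second share = 12 * 44 = 528
Larger share = 528

528


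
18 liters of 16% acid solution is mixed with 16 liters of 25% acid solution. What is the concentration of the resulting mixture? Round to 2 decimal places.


Solute in mixture 1 = 16% of 18 L = 18*16/100 = 72/25 L
Solute in mixture 2 = 25% of 16 L = 16*25/100 = 4 L
Total solute = 72/25 + 4 = 172/25 L
Total volume = 18 + 16 = 34 L
Final concentration = 172/25/34 * 100 = 20.24%

20.24


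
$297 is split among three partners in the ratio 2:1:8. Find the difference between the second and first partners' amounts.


Total parts = 2 + 1 + 8 = 11
Value per part = 297 / 11 = 27
Shares: 2*27=54, 1*27=27, 8*27=216
Second share = 27, first share = 54
Difference = |27 - 54| = 27

27


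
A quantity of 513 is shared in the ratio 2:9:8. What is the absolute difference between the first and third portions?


Total parts = 2 + 9 + 8 = 19
Value per part = 513 / 19 = 27
Shares: 2*27=54, 9*27=243, 8*27=216
First share = 54, third share = 216
Difference = |54 - 216| = 162

162


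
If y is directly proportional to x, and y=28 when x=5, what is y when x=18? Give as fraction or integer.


Direct proportion: y = kx
Find k: k = 28/5 = 28/5
Compute y at x=18: y = 28/5 * 18
y = 504/5

504/5


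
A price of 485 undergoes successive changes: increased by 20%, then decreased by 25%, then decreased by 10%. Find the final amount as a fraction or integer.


Start: 485
Step 1: increase by 20% => multiply by 120/100
  485 * 120/100 = 582
Step 2: decrease by 25% => multiply by 75/100
  582 * 75/100 = 873/2
Step 3: decrease by 10% => multiply by 90/100
  873/2 * 90/100 = 7857/20
Final value = 7857/20

7857/20


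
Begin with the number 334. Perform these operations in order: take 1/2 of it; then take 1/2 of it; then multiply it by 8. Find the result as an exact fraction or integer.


Start with 334.
Step 1: Take 1/2: 334 * 1/2 = 167
Step 2: Take 1/2: 167 * 1/2 = 167/2
Step 3: Multiply by 8: 167/2 * 8 = 668
Final result = 668

668


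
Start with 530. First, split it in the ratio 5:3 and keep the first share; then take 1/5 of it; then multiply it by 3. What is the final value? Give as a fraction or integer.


Start with 530.
Step 1: Split 5:3, first share = 530 * 5/8 = 1325/4
Step 2: Take 1/5: 1325/4 * 1/5 = 265/4
Step 3: Multiply by 3: 265/4 * 3 = 795/4
Final result = 795/4

795/4


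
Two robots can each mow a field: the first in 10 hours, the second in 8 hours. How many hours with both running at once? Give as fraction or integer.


Rate of A = 1/10 job per hour
Rate of B = 1/8 job per hour
Combined rate = 1/10 + 1/8
Find common denominator: (8 + 10)/(10*8) = 18/80
Combined rate = 9/40 job per hour
Time together = 1 / (9/40) = 40/9 hours

40/9


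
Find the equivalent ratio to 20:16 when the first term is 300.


Original ratio: 20:16
First term target: 300
Scale factor = 300 / 20 = 15
Multiply second term: 16 * 15 = 240
Equivalent ratio = 300:240

300:240


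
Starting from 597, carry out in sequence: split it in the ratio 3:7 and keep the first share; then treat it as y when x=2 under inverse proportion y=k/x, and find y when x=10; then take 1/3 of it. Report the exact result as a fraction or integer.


Start with 597.
Step 1: Split 3:7, first share = 597 * 3/10 = 1791/10
Step 2: Inverse prop: k = (1791/10)*2; new y = k/10 = 1791/10*2/10 = 1791/50
Step 3: Take 1/3: 1791/50 * 1/3 = 597/50
Final result = 597/50

597/50


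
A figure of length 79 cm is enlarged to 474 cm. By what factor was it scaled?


Original length = 79 cm
Scaled length = 474 cm
Scale factor = 474 / 79
= 6

6


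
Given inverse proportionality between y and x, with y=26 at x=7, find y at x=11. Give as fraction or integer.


Inverse proportion: y = k/x
Find k: k = 7 * 26 = 182
Compute y at x=11: y = 182/11
y = 182/11

182/11


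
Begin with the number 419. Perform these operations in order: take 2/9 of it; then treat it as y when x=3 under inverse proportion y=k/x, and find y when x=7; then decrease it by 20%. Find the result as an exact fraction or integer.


Start with 419.
Step 1: Take 2/9: 419 * 2/9 = 838/9
Step 2: Inverse prop: k = (838/9)*3; new y = k/7 = 838/9*3/7 = 838/21
Step 3: Decrease by 20%: 838/21 * 80/100 = 3352/105
Final result = 3352/105

3352/105


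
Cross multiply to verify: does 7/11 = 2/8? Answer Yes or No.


Cross multiply to check 7/11 = 2/8
Left cross product: 7 * 8 = 56
Right cross product: 11 * 2 = 22
56 != 22
Not equal, so proportions differ => No

No


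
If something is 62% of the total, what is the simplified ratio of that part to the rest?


Part = 62%, Remainder = 38%
Ratio = 62:38
GCD(62, 38) = 2
Simplify: 31:19 = 31:19

31:19


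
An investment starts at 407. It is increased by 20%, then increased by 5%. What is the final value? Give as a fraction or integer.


Start: 407
Step 1: increase by 20% => multiply by 120/100
  407 * 120/100 = 2442/5
Step 2: increase by 5% => multiply by 105/100
  2442/5 * 105/100 = 25641/50
Final value = 25641/50

25641/50


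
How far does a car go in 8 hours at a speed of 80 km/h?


Using distance = speed * time
Speed = 80 km/h
Time = 8 hours
Distance = 80 * 8
= 640 km

640


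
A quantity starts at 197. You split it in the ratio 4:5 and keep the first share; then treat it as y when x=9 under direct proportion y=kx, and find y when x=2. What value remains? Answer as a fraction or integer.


Start with 197.
Step 1: Split 4:5, first share = 197 * 4/9 = 788/9
Step 2: Direct prop: k = (788/9)/9; new y = k*2 = 788/9*2/9 = 1576/81
Final result = 1576/81

1576/81


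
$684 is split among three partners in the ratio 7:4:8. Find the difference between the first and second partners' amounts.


Total parts = 7 + 4 + 8 = 19
Value per part = 684 / 19 = 36
Shares: 7*36=252, 4*36=144, 8*36=288
First share = 252, second share = 144
Difference = |252 - 144| = 108

108


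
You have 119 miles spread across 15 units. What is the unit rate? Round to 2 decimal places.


Total miles = 119
Number of units = 15
Unit rate = 119 / 15
= 7.93 miles per unit

7.93


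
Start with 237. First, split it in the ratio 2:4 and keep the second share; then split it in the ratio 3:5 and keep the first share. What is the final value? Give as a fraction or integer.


Start with 237.
Step 1: Split 2:4, second share = 237 * 4/6 = 158
Step 2: Split 3:5, first share = 158 * 3/8 = 237/4
Final result = 237/4

237/4


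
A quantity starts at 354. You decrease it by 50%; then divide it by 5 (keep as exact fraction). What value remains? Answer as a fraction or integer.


Start with 354.
Step 1: Decrease by 50%: 354 * 50/100 = 177
Step 2: Divide by 5: 177 / 5 = 177/5
Final result = 177/5

177/5


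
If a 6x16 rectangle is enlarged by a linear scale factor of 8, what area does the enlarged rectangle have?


Original dimensions: 6 x 16
Enlargement factor = 8
New width = 6 * 8 = 48
New height = 16 * 8 = 128
New area = 48 * 128 = 6144

6144


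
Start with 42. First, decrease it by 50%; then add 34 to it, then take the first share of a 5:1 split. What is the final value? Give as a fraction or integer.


Start with 42.
Step 1: Decrease by 50%: 42 * 50/100 = 21
Step 2: Add 34: 21+34=55; split 5:1 first = 55*5/6 = 275/6
Final result = 275/6

275/6


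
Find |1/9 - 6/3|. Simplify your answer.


Simplify: 1/9 = 1/9 and 6/3 = 2
Find common denominator: LCD = 9
Convert: 1/9 and 18/9
Difference = |1 - 18|/9 = 17/9
Simplified = 17/9

17/9


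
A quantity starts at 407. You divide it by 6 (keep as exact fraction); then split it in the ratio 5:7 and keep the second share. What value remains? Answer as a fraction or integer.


Start with 407.
Step 1: Divide by 6: 407 / 6 = 407/6
Step 2: Split 5:7, second share = 407/6 * 7/12 = 2849/72
Final result = 2849/72

2849/72


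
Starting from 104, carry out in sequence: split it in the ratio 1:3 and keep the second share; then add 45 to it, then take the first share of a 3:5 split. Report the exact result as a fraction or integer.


Start with 104.
Step 1: Split 1:3, second share = 104 * 3/4 = 78
Step 2: Add 45: 78+45=123; split 3:5 first = 123*3/8 = 369/8
Final result = 369/8

369/8


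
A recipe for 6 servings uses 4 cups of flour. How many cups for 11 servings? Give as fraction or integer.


Original: 4 cups for 6 servings
Target servings = 11
Scaling factor = 11/6
New amount = 4 * 11/6
= 44/6
= 22/3 cups

22/3


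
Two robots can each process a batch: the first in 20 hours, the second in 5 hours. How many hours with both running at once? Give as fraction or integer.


Rate of A = 1/20 job per hour
Rate of B = 1/5 job per hour
Combined rate = 1/20 + 1/5
Find common denominator: (5 + 20)/(20*5) = 25/100
Combined rate = 1/4 job per hour
Time together = 1 / (1/4) = 4 hours

4


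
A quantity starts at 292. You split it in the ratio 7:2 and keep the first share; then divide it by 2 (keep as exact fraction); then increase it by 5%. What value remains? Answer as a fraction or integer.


Start with 292.
Step 1: Split 7:2, first share = 292 * 7/9 = 2044/9
Step 2: Divide by 2: 2044/9 / 2 = 1022/9
Step 3: Increase by 5%: 1022/9 * 105/100 = 3577/30
Final result = 3577/30

3577/30


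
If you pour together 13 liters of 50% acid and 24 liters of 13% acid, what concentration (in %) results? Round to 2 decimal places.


Solute in mixture 1 = 50% of 13 L = 13*50/100 = 13/2 L
Solute in mixture 2 = 13% of 24 L = 24*13/100 = 78/25 L
Total solute = 13/2 + 78/25 = 481/50 L
Total volume = 13 + 24 = 37 L
Final concentration = 481/50/37 * 100 = 26.00%

26.00


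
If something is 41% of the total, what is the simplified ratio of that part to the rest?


Part = 41%, Remainder = 59%
Ratio = 41:59
GCD(41, 59) = 1
Simplify: 41:59 = 41:59

41:59


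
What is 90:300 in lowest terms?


Find GCD(90, 300)
GCD = 30
Divide both by 30: 90/30 = 3, 300/30 = 10
Simplified ratio = 3:10

3:10


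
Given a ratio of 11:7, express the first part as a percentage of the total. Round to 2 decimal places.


Total parts = 11 + 7 = 18
First part fraction = 11/18
Percentage = (11/18) * 100
= 0.611111 * 100
= 61.11%

61.11
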